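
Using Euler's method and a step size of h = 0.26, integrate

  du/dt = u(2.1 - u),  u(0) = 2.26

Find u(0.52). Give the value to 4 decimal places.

Euler: u_{n+1} = u_n + h·f(t_n, u_n).
t=0.000000, u=2.260000: f=-0.361600 → u ← 2.260000 + 0.26·(-0.361600) = 2.165984
t=0.260000, u=2.165984: f=-0.142920 → u ← 2.165984 + 0.26·(-0.142920) = 2.128825
u(0.52) ≈ 2.1288

2.1288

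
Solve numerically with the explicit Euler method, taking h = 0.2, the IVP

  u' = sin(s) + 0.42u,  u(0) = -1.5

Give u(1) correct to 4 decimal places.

-1.8371

Euler: u_{n+1} = u_n + h·f(s_n, u_n).
s=0.000000, u=-1.500000: f=-0.630000 → u ← -1.500000 + 0.2·(-0.630000) = -1.626000
s=0.200000, u=-1.626000: f=-0.484251 → u ← -1.626000 + 0.2·(-0.484251) = -1.722850
s=0.400000, u=-1.722850: f=-0.334179 → u ← -1.722850 + 0.2·(-0.334179) = -1.789686
s=0.600000, u=-1.789686: f=-0.187026 → u ← -1.789686 + 0.2·(-0.187026) = -1.827091
s=0.800000, u=-1.827091: f=-0.050022 → u ← -1.827091 + 0.2·(-0.050022) = -1.837095
u(1) ≈ -1.8371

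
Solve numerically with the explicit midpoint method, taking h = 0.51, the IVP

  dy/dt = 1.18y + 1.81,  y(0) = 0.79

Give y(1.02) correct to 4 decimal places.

Midpoint: k1 = f(t_n, y_n); k2 = f(t_n + h/2, y_n + (h/2)·k1); y_{n+1} = y_n + h·k2.
t=0.000000, y=0.790000:
  k1 = f(0.000000, 0.790000) = 2.742200
  k2 = f(0.255000, 1.489261) = 3.567328
  y ← 0.790000 + 0.51·3.567328 = 2.609337
t=0.510000, y=2.609337:
  k1 = f(0.510000, 2.609337) = 4.889018
  k2 = f(0.765000, 3.856037) = 6.360123
  y ← 2.609337 + 0.51·6.360123 = 5.853000
y(1.02) ≈ 5.8530

5.8530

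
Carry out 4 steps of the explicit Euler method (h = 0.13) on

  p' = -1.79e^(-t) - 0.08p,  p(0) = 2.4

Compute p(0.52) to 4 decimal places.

1.5410

Euler: p_{n+1} = p_n + h·f(t_n, p_n).
t=0.000000, p=2.400000: f=-1.982000 → p ← 2.400000 + 0.13·(-1.982000) = 2.142340
t=0.130000, p=2.142340: f=-1.743178 → p ← 2.142340 + 0.13·(-1.743178) = 1.915727
t=0.260000, p=1.915727: f=-1.533440 → p ← 1.915727 + 0.13·(-1.533440) = 1.716380
t=0.390000, p=1.716380: f=-1.349242 → p ← 1.716380 + 0.13·(-1.349242) = 1.540978
p(0.52) ≈ 1.5410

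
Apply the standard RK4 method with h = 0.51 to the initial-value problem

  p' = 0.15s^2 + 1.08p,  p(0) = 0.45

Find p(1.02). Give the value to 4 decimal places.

1.4249

RK4: k1 = f(s_n, p_n); k2 = f(s_n + h/2, p_n + (h/2)·k1); k3 = f(s_n + h/2, p_n + (h/2)·k2); k4 = f(s_n + h, p_n + h·k3); p_{n+1} = p_n + (h/6)·(k1 + 2k2 + 2k3 + k4).
s=0.000000, p=0.450000:
  k1 = f(0.000000, 0.450000) = 0.486000
  k2 = f(0.255000, 0.573930) = 0.629598
  k3 = f(0.255000, 0.610548) = 0.669145
  k4 = f(0.510000, 0.791264) = 0.893580
  p ← 0.450000 + (0.51/6)·(k1 + 2k2 + 2k3 + k4) = 0.788051
s=0.510000, p=0.788051:
  k1 = f(0.510000, 0.788051) = 0.890110
  k2 = f(0.765000, 1.015029) = 1.184015
  k3 = f(0.765000, 1.089974) = 1.264956
  k4 = f(1.020000, 1.433178) = 1.703893
  p ← 0.788051 + (0.51/6)·(k1 + 2k2 + 2k3 + k4) = 1.424866
p(1.02) ≈ 1.4249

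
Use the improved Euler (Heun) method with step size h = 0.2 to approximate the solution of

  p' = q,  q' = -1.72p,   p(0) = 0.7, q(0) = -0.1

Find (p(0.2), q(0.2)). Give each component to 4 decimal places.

Heun on (p,q): k1 = f(t_n, state_n); k2 = f(t_n + h, state_n + h·k1); state_{n+1} = state_n + (h/2)·(k1 + k2).
0.000000: (0.700000, -0.100000)
  k1 = (-0.100000, -1.204000)
  predictor → (0.680000, -0.340800)
  k2 = (-0.340800, -1.169600)
  → (0.655920, -0.337360)
(p(0.2), q(0.2)) ≈ (0.6559, -0.3374)

0.6559, -0.3374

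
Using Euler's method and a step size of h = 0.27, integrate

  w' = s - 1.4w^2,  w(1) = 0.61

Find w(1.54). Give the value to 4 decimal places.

0.8756

Euler: w_{n+1} = w_n + h·f(s_n, w_n).
s=1.000000, w=0.610000: f=0.479060 → w ← 0.610000 + 0.27·0.479060 = 0.739346
s=1.270000, w=0.739346: f=0.504714 → w ← 0.739346 + 0.27·0.504714 = 0.875619
w(1.54) ≈ 0.8756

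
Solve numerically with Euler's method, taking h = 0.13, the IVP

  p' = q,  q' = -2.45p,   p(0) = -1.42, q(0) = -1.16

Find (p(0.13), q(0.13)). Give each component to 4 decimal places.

-1.5708, -0.7077

Euler on (p,q): p_{n+1} = p_n + h·p', q_{n+1} = q_n + h·q'.
0.000000: (-1.420000, -1.160000); f=(-1.160000, 3.479000) → (-1.570800, -0.707730)
(p(0.13), q(0.13)) ≈ (-1.5708, -0.7077)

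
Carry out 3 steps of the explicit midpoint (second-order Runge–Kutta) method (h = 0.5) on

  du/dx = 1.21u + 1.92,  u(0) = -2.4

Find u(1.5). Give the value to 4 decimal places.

-6.2354

Midpoint: k1 = f(x_n, u_n); k2 = f(x_n + h/2, u_n + (h/2)·k1); u_{n+1} = u_n + h·k2.
x=0.000000, u=-2.400000:
  k1 = f(0.000000, -2.400000) = -0.984000
  k2 = f(0.250000, -2.646000) = -1.281660
  u ← -2.400000 + 0.5·(-1.281660) = -3.040830
x=0.500000, u=-3.040830:
  k1 = f(0.500000, -3.040830) = -1.759404
  k2 = f(0.750000, -3.480681) = -2.291624
  u ← -3.040830 + 0.5·(-2.291624) = -4.186642
x=1.000000, u=-4.186642:
  k1 = f(1.000000, -4.186642) = -3.145837
  k2 = f(1.250000, -4.973101) = -4.097453
  u ← -4.186642 + 0.5·(-4.097453) = -6.235368
u(1.5) ≈ -6.2354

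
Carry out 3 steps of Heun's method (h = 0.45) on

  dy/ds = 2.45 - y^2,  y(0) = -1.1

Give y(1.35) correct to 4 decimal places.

Heun: k1 = f(s_n, y_n); k2 = f(s_n + h, y_n + h·k1); y_{n+1} = y_n + (h/2)·(k1 + k2).
s=0.000000, y=-1.100000:
  k1 = f(0.000000, -1.100000) = 1.240000
  k2 = f(0.450000, -0.542000) = 2.156236
  y ← -1.100000 + (0.45/2)·(1.240000 + 2.156236) = -0.335847
s=0.450000, y=-0.335847:
  k1 = f(0.450000, -0.335847) = 2.337207
  k2 = f(0.900000, 0.715896) = 1.937493
  y ← -0.335847 + (0.45/2)·(2.337207 + 1.937493) = 0.625960
s=0.900000, y=0.625960:
  k1 = f(0.900000, 0.625960) = 2.058173
  k2 = f(1.350000, 1.552139) = 0.040866
  y ← 0.625960 + (0.45/2)·(2.058173 + 0.040866) = 1.098244
y(1.35) ≈ 1.0982

1.0982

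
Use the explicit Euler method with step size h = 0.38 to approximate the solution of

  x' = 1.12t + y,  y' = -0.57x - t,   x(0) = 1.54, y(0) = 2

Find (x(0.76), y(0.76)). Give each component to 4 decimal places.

3.0950, 1.0239

Euler on (x,y): x_{n+1} = x_n + h·x', y_{n+1} = y_n + h·y'.
0.000000: (1.540000, 2.000000); f=(2.000000, -0.877800) → (2.300000, 1.666436)
0.380000: (2.300000, 1.666436); f=(2.092036, -1.691000) → (3.094974, 1.023856)
(x(0.76), y(0.76)) ≈ (3.0950, 1.0239)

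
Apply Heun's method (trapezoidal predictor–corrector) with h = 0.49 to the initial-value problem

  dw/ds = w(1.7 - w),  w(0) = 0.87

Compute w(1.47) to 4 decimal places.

Heun: k1 = f(s_n, w_n); k2 = f(s_n + h, w_n + h·k1); w_{n+1} = w_n + (h/2)·(k1 + k2).
s=0.000000, w=0.870000:
  k1 = f(0.000000, 0.870000) = 0.722100
  k2 = f(0.490000, 1.223829) = 0.582752
  w ← 0.870000 + (0.49/2)·(0.722100 + 0.582752) = 1.189689
s=0.490000, w=1.189689:
  k1 = f(0.490000, 1.189689) = 0.607112
  k2 = f(0.980000, 1.487173) = 0.316510
  w ← 1.189689 + (0.49/2)·(0.607112 + 0.316510) = 1.415976
s=0.980000, w=1.415976:
  k1 = f(0.980000, 1.415976) = 0.402171
  k2 = f(1.470000, 1.613040) = 0.140270
  w ← 1.415976 + (0.49/2)·(0.402171 + 0.140270) = 1.548874
w(1.47) ≈ 1.5489

1.5489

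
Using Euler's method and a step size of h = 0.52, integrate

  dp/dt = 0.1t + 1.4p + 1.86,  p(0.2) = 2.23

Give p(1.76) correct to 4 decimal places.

17.1931

Euler: p_{n+1} = p_n + h·f(t_n, p_n).
t=0.200000, p=2.230000: f=5.002000 → p ← 2.230000 + 0.52·5.002000 = 4.831040
t=0.720000, p=4.831040: f=8.695456 → p ← 4.831040 + 0.52·8.695456 = 9.352677
t=1.240000, p=9.352677: f=15.077748 → p ← 9.352677 + 0.52·15.077748 = 17.193106
p(1.76) ≈ 17.1931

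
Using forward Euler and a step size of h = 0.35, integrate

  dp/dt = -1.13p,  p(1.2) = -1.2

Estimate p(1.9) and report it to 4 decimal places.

Euler: p_{n+1} = p_n + h·f(t_n, p_n).
t=1.200000, p=-1.200000: f=1.356000 → p ← -1.200000 + 0.35·1.356000 = -0.725400
t=1.550000, p=-0.725400: f=0.819702 → p ← -0.725400 + 0.35·0.819702 = -0.438504
p(1.9) ≈ -0.4385

-0.4385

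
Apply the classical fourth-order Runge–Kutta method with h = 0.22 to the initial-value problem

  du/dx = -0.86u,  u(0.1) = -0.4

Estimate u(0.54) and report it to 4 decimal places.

RK4: k1 = f(x_n, u_n); k2 = f(x_n + h/2, u_n + (h/2)·k1); k3 = f(x_n + h/2, u_n + (h/2)·k2); k4 = f(x_n + h, u_n + h·k3); u_{n+1} = u_n + (h/6)·(k1 + 2k2 + 2k3 + k4).
x=0.100000, u=-0.400000:
  k1 = f(0.100000, -0.400000) = 0.344000
  k2 = f(0.210000, -0.362160) = 0.311458
  k3 = f(0.210000, -0.365740) = 0.314536
  k4 = f(0.320000, -0.330802) = 0.284490
  u ← -0.400000 + (0.22/6)·(k1 + 2k2 + 2k3 + k4) = -0.331049
x=0.320000, u=-0.331049:
  k1 = f(0.320000, -0.331049) = 0.284702
  k2 = f(0.430000, -0.299732) = 0.257769
  k3 = f(0.430000, -0.302695) = 0.260317
  k4 = f(0.540000, -0.273779) = 0.235450
  u ← -0.331049 + (0.22/6)·(k1 + 2k2 + 2k3 + k4) = -0.273984
u(0.54) ≈ -0.2740

-0.2740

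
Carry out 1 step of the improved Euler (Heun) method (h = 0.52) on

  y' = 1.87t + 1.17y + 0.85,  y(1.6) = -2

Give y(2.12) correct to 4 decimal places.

-0.7285

Heun: k1 = f(t_n, y_n); k2 = f(t_n + h, y_n + h·k1); y_{n+1} = y_n + (h/2)·(k1 + k2).
t=1.600000, y=-2.000000:
  k1 = f(1.600000, -2.000000) = 1.502000
  k2 = f(2.120000, -1.218960) = 3.388217
  y ← -2.000000 + (0.52/2)·(1.502000 + 3.388217) = -0.728544
y(2.12) ≈ -0.7285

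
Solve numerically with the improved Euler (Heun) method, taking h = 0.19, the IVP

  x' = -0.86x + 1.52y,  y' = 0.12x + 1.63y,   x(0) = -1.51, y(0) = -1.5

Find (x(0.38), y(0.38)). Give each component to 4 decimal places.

-2.1401, -2.8715

Heun on (x,y): k1 = f(s_n, state_n); k2 = f(s_n + h, state_n + h·k1); state_{n+1} = state_n + (h/2)·(k1 + k2).
0.000000: (-1.510000, -1.500000)
  k1 = (-0.981400, -2.626200)
  predictor → (-1.696466, -1.998978)
  k2 = (-1.579486, -3.461910)
  → (-1.753284, -2.078370)
0.190000: (-1.753284, -2.078370)
  k1 = (-1.651299, -3.598138)
  predictor → (-2.067031, -2.762017)
  k2 = (-2.420619, -4.750131)
  → (-2.140116, -2.871456)
(x(0.38), y(0.38)) ≈ (-2.1401, -2.8715)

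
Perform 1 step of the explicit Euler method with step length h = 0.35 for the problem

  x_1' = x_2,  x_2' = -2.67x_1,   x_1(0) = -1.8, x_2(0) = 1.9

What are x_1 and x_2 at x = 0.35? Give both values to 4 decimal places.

-1.1350, 3.5821

Euler on (x_1,x_2): x_1_{n+1} = x_1_n + h·x_1', x_2_{n+1} = x_2_n + h·x_2'.
0.000000: (-1.800000, 1.900000); f=(1.900000, 4.806000) → (-1.135000, 3.582100)
(x_1(0.35), x_2(0.35)) ≈ (-1.1350, 3.5821)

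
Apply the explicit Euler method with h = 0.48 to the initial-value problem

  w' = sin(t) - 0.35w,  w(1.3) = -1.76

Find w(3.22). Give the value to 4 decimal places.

Euler: w_{n+1} = w_n + h·f(t_n, w_n).
t=1.300000, w=-1.760000: f=1.579558 → w ← -1.760000 + 0.48·1.579558 = -1.001812
t=1.780000, w=-1.001812: f=1.328831 → w ← -1.001812 + 0.48·1.328831 = -0.363973
t=2.260000, w=-0.363973: f=0.899143 → w ← -0.363973 + 0.48·0.899143 = 0.067616
t=2.740000, w=0.067616: f=0.367219 → w ← 0.067616 + 0.48·0.367219 = 0.243881
w(3.22) ≈ 0.2439

0.2439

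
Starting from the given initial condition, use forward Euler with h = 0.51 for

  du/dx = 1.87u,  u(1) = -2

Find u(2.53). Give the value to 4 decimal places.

Euler: u_{n+1} = u_n + h·f(x_n, u_n).
x=1.000000, u=-2.000000: f=-3.740000 → u ← -2.000000 + 0.51·(-3.740000) = -3.907400
x=1.510000, u=-3.907400: f=-7.306838 → u ← -3.907400 + 0.51·(-7.306838) = -7.633887
x=2.020000, u=-7.633887: f=-14.275369 → u ← -7.633887 + 0.51·(-14.275369) = -14.914326
u(2.53) ≈ -14.9143

-14.9143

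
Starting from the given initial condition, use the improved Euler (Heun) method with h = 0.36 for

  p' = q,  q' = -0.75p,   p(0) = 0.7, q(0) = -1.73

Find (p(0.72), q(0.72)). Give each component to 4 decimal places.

Heun on (p,q): k1 = f(s_n, state_n); k2 = f(s_n + h, state_n + h·k1); state_{n+1} = state_n + (h/2)·(k1 + k2).
0.000000: (0.700000, -1.730000)
  k1 = (-1.730000, -0.525000)
  predictor → (0.077200, -1.919000)
  k2 = (-1.919000, -0.057900)
  → (0.043180, -1.834922)
0.360000: (0.043180, -1.834922)
  k1 = (-1.834922, -0.032385)
  predictor → (-0.617392, -1.846581)
  k2 = (-1.846581, 0.463044)
  → (-0.619490, -1.757403)
(p(0.72), q(0.72)) ≈ (-0.6195, -1.7574)

-0.6195, -1.7574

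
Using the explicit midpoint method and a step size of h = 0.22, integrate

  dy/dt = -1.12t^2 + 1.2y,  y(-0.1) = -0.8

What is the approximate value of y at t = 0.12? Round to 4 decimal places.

-1.0394

Midpoint: k1 = f(t_n, y_n); k2 = f(t_n + h/2, y_n + (h/2)·k1); y_{n+1} = y_n + h·k2.
t=-0.100000, y=-0.800000:
  k1 = f(-0.100000, -0.800000) = -0.971200
  k2 = f(0.010000, -0.906832) = -1.088310
  y ← -0.800000 + 0.22·(-1.088310) = -1.039428
y(0.12) ≈ -1.0394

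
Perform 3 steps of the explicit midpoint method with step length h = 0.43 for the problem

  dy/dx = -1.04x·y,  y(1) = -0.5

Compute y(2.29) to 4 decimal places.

-0.0661

Midpoint: k1 = f(x_n, y_n); k2 = f(x_n + h/2, y_n + (h/2)·k1); y_{n+1} = y_n + h·k2.
x=1.000000, y=-0.500000:
  k1 = f(1.000000, -0.500000) = 0.520000
  k2 = f(1.215000, -0.388200) = 0.490530
  y ← -0.500000 + 0.43·0.490530 = -0.289072
x=1.430000, y=-0.289072:
  k1 = f(1.430000, -0.289072) = 0.429908
  k2 = f(1.645000, -0.196642) = 0.336415
  y ← -0.289072 + 0.43·0.336415 = -0.144414
x=1.860000, y=-0.144414:
  k1 = f(1.860000, -0.144414) = 0.279354
  k2 = f(2.075000, -0.084353) = 0.182033
  y ← -0.144414 + 0.43·0.182033 = -0.066140
y(2.29) ≈ -0.0661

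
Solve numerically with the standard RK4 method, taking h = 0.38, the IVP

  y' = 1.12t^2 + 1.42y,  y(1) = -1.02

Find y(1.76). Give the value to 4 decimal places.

RK4: k1 = f(t_n, y_n); k2 = f(t_n + h/2, y_n + (h/2)·k1); k3 = f(t_n + h/2, y_n + (h/2)·k2); k4 = f(t_n + h, y_n + h·k3); y_{n+1} = y_n + (h/6)·(k1 + 2k2 + 2k3 + k4).
t=1.000000, y=-1.020000:
  k1 = f(1.000000, -1.020000) = -0.328400
  k2 = f(1.190000, -1.082396) = 0.049030
  k3 = f(1.190000, -1.010684) = 0.150860
  k4 = f(1.380000, -0.962673) = 0.765932
  y ← -1.020000 + (0.38/6)·(k1 + 2k2 + 2k3 + k4) = -0.966970
t=1.380000, y=-0.966970:
  k1 = f(1.380000, -0.966970) = 0.759830
  k2 = f(1.570000, -0.822602) = 1.592592
  k3 = f(1.570000, -0.664378) = 1.817272
  k4 = f(1.760000, -0.276407) = 3.076814
  y ← -0.966970 + (0.38/6)·(k1 + 2k2 + 2k3 + k4) = -0.292067
y(1.76) ≈ -0.2921

-0.2921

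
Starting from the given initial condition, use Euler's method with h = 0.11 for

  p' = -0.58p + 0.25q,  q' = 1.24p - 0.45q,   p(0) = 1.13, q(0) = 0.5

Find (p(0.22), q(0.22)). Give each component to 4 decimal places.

1.0206, 0.7444

Euler on (p,q): p_{n+1} = p_n + h·p', q_{n+1} = q_n + h·q'.
0.000000: (1.130000, 0.500000); f=(-0.530400, 1.176200) → (1.071656, 0.629382)
0.110000: (1.071656, 0.629382); f=(-0.464215, 1.045632) → (1.020592, 0.744401)
(p(0.22), q(0.22)) ≈ (1.0206, 0.7444)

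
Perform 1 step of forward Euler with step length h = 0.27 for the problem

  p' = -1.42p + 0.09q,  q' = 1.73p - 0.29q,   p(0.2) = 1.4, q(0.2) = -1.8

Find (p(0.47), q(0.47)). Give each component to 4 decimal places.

Euler on (p,q): p_{n+1} = p_n + h·p', q_{n+1} = q_n + h·q'.
0.200000: (1.400000, -1.800000); f=(-2.150000, 2.944000) → (0.819500, -1.005120)
(p(0.47), q(0.47)) ≈ (0.8195, -1.0051)

0.8195, -1.0051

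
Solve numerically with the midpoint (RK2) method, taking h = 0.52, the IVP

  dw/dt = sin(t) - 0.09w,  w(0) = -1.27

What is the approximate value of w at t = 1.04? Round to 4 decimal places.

-0.6693

Midpoint: k1 = f(t_n, w_n); k2 = f(t_n + h/2, w_n + (h/2)·k1); w_{n+1} = w_n + h·k2.
t=0.000000, w=-1.270000:
  k1 = f(0.000000, -1.270000) = 0.114300
  k2 = f(0.260000, -1.240282) = 0.368706
  w ← -1.270000 + 0.52·0.368706 = -1.078273
t=0.520000, w=-1.078273:
  k1 = f(0.520000, -1.078273) = 0.593925
  k2 = f(0.780000, -0.923852) = 0.786426
  w ← -1.078273 + 0.52·0.786426 = -0.669331
w(1.04) ≈ -0.6693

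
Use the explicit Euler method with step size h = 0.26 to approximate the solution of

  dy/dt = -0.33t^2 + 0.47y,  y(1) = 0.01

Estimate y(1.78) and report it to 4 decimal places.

Euler: y_{n+1} = y_n + h·f(t_n, y_n).
t=1.000000, y=0.010000: f=-0.325300 → y ← 0.010000 + 0.26·(-0.325300) = -0.074578
t=1.260000, y=-0.074578: f=-0.558960 → y ← -0.074578 + 0.26·(-0.558960) = -0.219908
t=1.520000, y=-0.219908: f=-0.865789 → y ← -0.219908 + 0.26·(-0.865789) = -0.445013
y(1.78) ≈ -0.4450

-0.4450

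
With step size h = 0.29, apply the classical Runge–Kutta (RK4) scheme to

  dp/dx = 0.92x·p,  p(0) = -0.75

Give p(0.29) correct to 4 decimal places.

-0.7796

RK4: k1 = f(x_n, p_n); k2 = f(x_n + h/2, p_n + (h/2)·k1); k3 = f(x_n + h/2, p_n + (h/2)·k2); k4 = f(x_n + h, p_n + h·k3); p_{n+1} = p_n + (h/6)·(k1 + 2k2 + 2k3 + k4).
x=0.000000, p=-0.750000:
  k1 = f(0.000000, -0.750000) = 0.000000
  k2 = f(0.145000, -0.750000) = -0.100050
  k3 = f(0.145000, -0.764507) = -0.101985
  k4 = f(0.290000, -0.779576) = -0.207991
  p ← -0.750000 + (0.29/6)·(k1 + 2k2 + 2k3 + k4) = -0.779583
p(0.29) ≈ -0.7796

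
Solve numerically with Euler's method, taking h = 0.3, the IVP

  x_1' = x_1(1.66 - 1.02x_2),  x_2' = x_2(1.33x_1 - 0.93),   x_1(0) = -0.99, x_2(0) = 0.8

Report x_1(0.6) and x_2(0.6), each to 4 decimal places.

Euler on (x_1,x_2): x_1_{n+1} = x_1_n + h·x_1', x_2_{n+1} = x_2_n + h·x_2'.
0.000000: (-0.990000, 0.800000); f=(-0.835560, -1.797360) → (-1.240668, 0.260792)
0.300000: (-1.240668, 0.260792); f=(-1.729481, -0.672866) → (-1.759512, 0.058932)
(x_1(0.6), x_2(0.6)) ≈ (-1.7595, 0.0589)

-1.7595, 0.0589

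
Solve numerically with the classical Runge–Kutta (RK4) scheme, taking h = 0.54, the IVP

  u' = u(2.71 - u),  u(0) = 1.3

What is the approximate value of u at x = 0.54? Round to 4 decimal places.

2.1634

RK4: k1 = f(x_n, u_n); k2 = f(x_n + h/2, u_n + (h/2)·k1); k3 = f(x_n + h/2, u_n + (h/2)·k2); k4 = f(x_n + h, u_n + h·k3); u_{n+1} = u_n + (h/6)·(k1 + 2k2 + 2k3 + k4).
x=0.000000, u=1.300000:
  k1 = f(0.000000, 1.300000) = 1.833000
  k2 = f(0.270000, 1.794910) = 1.642504
  k3 = f(0.270000, 1.743476) = 1.685111
  k4 = f(0.540000, 2.209960) = 1.105068
  u ← 1.300000 + (0.54/6)·(k1 + 2k2 + 2k3 + k4) = 2.163397
u(0.54) ≈ 2.1634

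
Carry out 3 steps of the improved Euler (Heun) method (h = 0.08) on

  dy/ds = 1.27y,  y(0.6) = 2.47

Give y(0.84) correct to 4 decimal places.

Heun: k1 = f(s_n, y_n); k2 = f(s_n + h, y_n + h·k1); y_{n+1} = y_n + (h/2)·(k1 + k2).
s=0.600000, y=2.470000:
  k1 = f(0.600000, 2.470000) = 3.136900
  k2 = f(0.680000, 2.720952) = 3.455609
  y ← 2.470000 + (0.08/2)·(3.136900 + 3.455609) = 2.733700
s=0.680000, y=2.733700:
  k1 = f(0.680000, 2.733700) = 3.471799
  k2 = f(0.760000, 3.011444) = 3.824534
  y ← 2.733700 + (0.08/2)·(3.471799 + 3.824534) = 3.025554
s=0.760000, y=3.025554:
  k1 = f(0.760000, 3.025554) = 3.842453
  k2 = f(0.840000, 3.332950) = 4.232846
  y ← 3.025554 + (0.08/2)·(3.842453 + 4.232846) = 3.348566
y(0.84) ≈ 3.3486

3.3486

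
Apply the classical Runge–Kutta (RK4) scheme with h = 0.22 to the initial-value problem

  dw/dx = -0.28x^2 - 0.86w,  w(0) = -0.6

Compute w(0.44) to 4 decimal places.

RK4: k1 = f(x_n, w_n); k2 = f(x_n + h/2, w_n + (h/2)·k1); k3 = f(x_n + h/2, w_n + (h/2)·k2); k4 = f(x_n + h, w_n + h·k3); w_{n+1} = w_n + (h/6)·(k1 + 2k2 + 2k3 + k4).
x=0.000000, w=-0.600000:
  k1 = f(0.000000, -0.600000) = 0.516000
  k2 = f(0.110000, -0.543240) = 0.463798
  k3 = f(0.110000, -0.548982) = 0.468737
  k4 = f(0.220000, -0.496878) = 0.413763
  w ← -0.600000 + (0.22/6)·(k1 + 2k2 + 2k3 + k4) = -0.497523
x=0.220000, w=-0.497523:
  k1 = f(0.220000, -0.497523) = 0.414318
  k2 = f(0.330000, -0.451948) = 0.358183
  k3 = f(0.330000, -0.458123) = 0.363493
  k4 = f(0.440000, -0.417554) = 0.304889
  w ← -0.497523 + (0.22/6)·(k1 + 2k2 + 2k3 + k4) = -0.418229
w(0.44) ≈ -0.4182

-0.4182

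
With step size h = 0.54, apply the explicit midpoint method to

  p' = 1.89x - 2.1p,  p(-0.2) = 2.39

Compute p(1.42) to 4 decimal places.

1.2448

Midpoint: k1 = f(x_n, p_n); k2 = f(x_n + h/2, p_n + (h/2)·k1); p_{n+1} = p_n + h·k2.
x=-0.200000, p=2.390000:
  k1 = f(-0.200000, 2.390000) = -5.397000
  k2 = f(0.070000, 0.932810) = -1.826601
  p ← 2.390000 + 0.54·(-1.826601) = 1.403635
x=0.340000, p=1.403635:
  k1 = f(0.340000, 1.403635) = -2.305034
  k2 = f(0.610000, 0.781276) = -0.487780
  p ← 1.403635 + 0.54·(-0.487780) = 1.140234
x=0.880000, p=1.140234:
  k1 = f(0.880000, 1.140234) = -0.731292
  k2 = f(1.150000, 0.942785) = 0.193651
  p ← 1.140234 + 0.54·0.193651 = 1.244806
p(1.42) ≈ 1.2448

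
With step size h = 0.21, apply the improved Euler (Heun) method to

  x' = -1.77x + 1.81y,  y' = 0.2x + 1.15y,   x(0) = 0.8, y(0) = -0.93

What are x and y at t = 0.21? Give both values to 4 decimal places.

Heun on (x,y): k1 = f(t_n, state_n); k2 = f(t_n + h, state_n + h·k1); state_{n+1} = state_n + (h/2)·(k1 + k2).
0.000000: (0.800000, -0.930000)
  k1 = (-3.099300, -0.909500)
  predictor → (0.149147, -1.120995)
  k2 = (-2.292991, -1.259315)
  → (0.233809, -1.157726)
(x(0.21), y(0.21)) ≈ (0.2338, -1.1577)

0.2338, -1.1577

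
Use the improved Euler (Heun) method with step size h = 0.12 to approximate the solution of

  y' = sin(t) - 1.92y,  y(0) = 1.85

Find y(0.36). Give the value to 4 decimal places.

0.9860

Heun: k1 = f(t_n, y_n); k2 = f(t_n + h, y_n + h·k1); y_{n+1} = y_n + (h/2)·(k1 + k2).
t=0.000000, y=1.850000:
  k1 = f(0.000000, 1.850000) = -3.552000
  k2 = f(0.120000, 1.423760) = -2.613907
  y ← 1.850000 + (0.12/2)·(-3.552000 + (-2.613907)) = 1.480046
t=0.120000, y=1.480046:
  k1 = f(0.120000, 1.480046) = -2.721975
  k2 = f(0.240000, 1.153409) = -1.976842
  y ← 1.480046 + (0.12/2)·(-2.721975 + (-1.976842)) = 1.198117
t=0.240000, y=1.198117:
  k1 = f(0.240000, 1.198117) = -2.062681
  k2 = f(0.360000, 0.950595) = -1.472868
  y ← 1.198117 + (0.12/2)·(-2.062681 + (-1.472868)) = 0.985984
y(0.36) ≈ 0.9860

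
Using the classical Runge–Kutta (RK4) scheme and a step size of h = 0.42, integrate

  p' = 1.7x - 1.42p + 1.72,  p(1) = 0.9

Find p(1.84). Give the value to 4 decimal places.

2.3687

RK4: k1 = f(x_n, p_n); k2 = f(x_n + h/2, p_n + (h/2)·k1); k3 = f(x_n + h/2, p_n + (h/2)·k2); k4 = f(x_n + h, p_n + h·k3); p_{n+1} = p_n + (h/6)·(k1 + 2k2 + 2k3 + k4).
x=1.000000, p=0.900000:
  k1 = f(1.000000, 0.900000) = 2.142000
  k2 = f(1.210000, 1.349820) = 1.860256
  k3 = f(1.210000, 1.290654) = 1.944272
  k4 = f(1.420000, 1.716594) = 1.696436
  p ← 0.900000 + (0.42/6)·(k1 + 2k2 + 2k3 + k4) = 1.701324
x=1.420000, p=1.701324:
  k1 = f(1.420000, 1.701324) = 1.718119
  k2 = f(1.630000, 2.062129) = 1.562776
  k3 = f(1.630000, 2.029507) = 1.609100
  k4 = f(1.840000, 2.377146) = 1.472452
  p ← 1.701324 + (0.42/6)·(k1 + 2k2 + 2k3 + k4) = 2.368727
p(1.84) ≈ 2.3687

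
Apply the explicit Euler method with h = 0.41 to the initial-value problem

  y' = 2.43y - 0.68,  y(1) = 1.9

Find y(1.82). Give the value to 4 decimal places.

6.7365

Euler: y_{n+1} = y_n + h·f(t_n, y_n).
t=1.000000, y=1.900000: f=3.937000 → y ← 1.900000 + 0.41·3.937000 = 3.514170
t=1.410000, y=3.514170: f=7.859433 → y ← 3.514170 + 0.41·7.859433 = 6.736538
y(1.82) ≈ 6.7365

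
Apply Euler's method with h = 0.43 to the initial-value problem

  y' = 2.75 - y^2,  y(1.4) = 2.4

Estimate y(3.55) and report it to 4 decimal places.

1.6497

Euler: y_{n+1} = y_n + h·f(t_n, y_n).
t=1.400000, y=2.400000: f=-3.010000 → y ← 2.400000 + 0.43·(-3.010000) = 1.105700
t=1.830000, y=1.105700: f=1.527428 → y ← 1.105700 + 0.43·1.527428 = 1.762494
t=2.260000, y=1.762494: f=-0.356384 → y ← 1.762494 + 0.43·(-0.356384) = 1.609248
t=2.690000, y=1.609248: f=0.160319 → y ← 1.609248 + 0.43·0.160319 = 1.678186
t=3.120000, y=1.678186: f=-0.066308 → y ← 1.678186 + 0.43·(-0.066308) = 1.649674
y(3.55) ≈ 1.6497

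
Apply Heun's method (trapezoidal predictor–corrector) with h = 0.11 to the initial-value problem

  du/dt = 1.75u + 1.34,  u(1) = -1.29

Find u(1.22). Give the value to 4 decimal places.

Heun: k1 = f(t_n, u_n); k2 = f(t_n + h, u_n + h·k1); u_{n+1} = u_n + (h/2)·(k1 + k2).
t=1.000000, u=-1.290000:
  k1 = f(1.000000, -1.290000) = -0.917500
  k2 = f(1.110000, -1.390925) = -1.094119
  u ← -1.290000 + (0.11/2)·(-0.917500 + (-1.094119)) = -1.400639
t=1.110000, u=-1.400639:
  k1 = f(1.110000, -1.400639) = -1.111118
  k2 = f(1.220000, -1.522862) = -1.325009
  u ← -1.400639 + (0.11/2)·(-1.111118 + (-1.325009)) = -1.534626
u(1.22) ≈ -1.5346

-1.5346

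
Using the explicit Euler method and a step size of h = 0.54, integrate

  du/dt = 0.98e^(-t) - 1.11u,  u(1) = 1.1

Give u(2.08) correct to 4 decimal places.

0.3680

Euler: u_{n+1} = u_n + h·f(t_n, u_n).
t=1.000000, u=1.100000: f=-0.860478 → u ← 1.100000 + 0.54·(-0.860478) = 0.635342
t=1.540000, u=0.635342: f=-0.495136 → u ← 0.635342 + 0.54·(-0.495136) = 0.367968
u(2.08) ≈ 0.3680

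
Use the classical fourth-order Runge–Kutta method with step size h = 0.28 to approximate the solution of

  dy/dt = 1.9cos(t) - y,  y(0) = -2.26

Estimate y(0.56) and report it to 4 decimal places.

-0.5242

RK4: k1 = f(t_n, y_n); k2 = f(t_n + h/2, y_n + (h/2)·k1); k3 = f(t_n + h/2, y_n + (h/2)·k2); k4 = f(t_n + h, y_n + h·k3); y_{n+1} = y_n + (h/6)·(k1 + 2k2 + 2k3 + k4).
t=0.000000, y=-2.260000:
  k1 = f(0.000000, -2.260000) = 4.160000
  k2 = f(0.140000, -1.677600) = 3.559010
  k3 = f(0.140000, -1.761739) = 3.643149
  k4 = f(0.280000, -1.239918) = 3.065924
  y ← -2.260000 + (0.28/6)·(k1 + 2k2 + 2k3 + k4) = -1.250589
t=0.280000, y=-1.250589:
  k1 = f(0.280000, -1.250589) = 3.076594
  k2 = f(0.420000, -0.819866) = 2.554735
  k3 = f(0.420000, -0.892926) = 2.627795
  k4 = f(0.560000, -0.514806) = 2.124591
  y ← -1.250589 + (0.28/6)·(k1 + 2k2 + 2k3 + k4) = -0.524164
y(0.56) ≈ -0.5242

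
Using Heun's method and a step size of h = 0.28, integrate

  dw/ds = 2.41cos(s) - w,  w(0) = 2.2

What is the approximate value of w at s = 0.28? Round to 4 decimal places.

Heun: k1 = f(s_n, w_n); k2 = f(s_n + h, w_n + h·k1); w_{n+1} = w_n + (h/2)·(k1 + k2).
s=0.000000, w=2.200000:
  k1 = f(0.000000, 2.200000) = 0.210000
  k2 = f(0.280000, 2.258800) = 0.057344
  w ← 2.200000 + (0.28/2)·(0.210000 + 0.057344) = 2.237428
w(0.28) ≈ 2.2374

2.2374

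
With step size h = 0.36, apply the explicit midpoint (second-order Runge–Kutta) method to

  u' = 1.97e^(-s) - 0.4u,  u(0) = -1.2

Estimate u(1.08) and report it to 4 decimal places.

Midpoint: k1 = f(s_n, u_n); k2 = f(s_n + h/2, u_n + (h/2)·k1); u_{n+1} = u_n + h·k2.
s=0.000000, u=-1.200000:
  k1 = f(0.000000, -1.200000) = 2.450000
  k2 = f(0.180000, -0.759000) = 1.949082
  u ← -1.200000 + 0.36·1.949082 = -0.498330
s=0.360000, u=-0.498330:
  k1 = f(0.360000, -0.498330) = 1.573755
  k2 = f(0.540000, -0.215055) = 1.234036
  u ← -0.498330 + 0.36·1.234036 = -0.054077
s=0.720000, u=-0.054077:
  k1 = f(0.720000, -0.054077) = 0.980533
  k2 = f(0.900000, 0.122418) = 0.751975
  u ← -0.054077 + 0.36·0.751975 = 0.216633
u(1.08) ≈ 0.2166

0.2166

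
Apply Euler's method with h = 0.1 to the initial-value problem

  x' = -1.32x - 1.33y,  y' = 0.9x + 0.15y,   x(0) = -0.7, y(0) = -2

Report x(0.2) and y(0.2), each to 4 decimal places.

-0.0181, -2.1551

Euler on (x,y): x_{n+1} = x_n + h·x', y_{n+1} = y_n + h·y'.
0.000000: (-0.700000, -2.000000); f=(3.584000, -0.930000) → (-0.341600, -2.093000)
0.100000: (-0.341600, -2.093000); f=(3.234602, -0.621390) → (-0.018140, -2.155139)
(x(0.2), y(0.2)) ≈ (-0.0181, -2.1551)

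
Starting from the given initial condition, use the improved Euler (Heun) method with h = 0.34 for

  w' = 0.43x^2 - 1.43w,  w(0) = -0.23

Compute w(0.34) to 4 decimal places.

Heun: k1 = f(x_n, w_n); k2 = f(x_n + h, w_n + h·k1); w_{n+1} = w_n + (h/2)·(k1 + k2).
x=0.000000, w=-0.230000:
  k1 = f(0.000000, -0.230000) = 0.328900
  k2 = f(0.340000, -0.118174) = 0.218697
  w ← -0.230000 + (0.34/2)·(0.328900 + 0.218697) = -0.136909
w(0.34) ≈ -0.1369

-0.1369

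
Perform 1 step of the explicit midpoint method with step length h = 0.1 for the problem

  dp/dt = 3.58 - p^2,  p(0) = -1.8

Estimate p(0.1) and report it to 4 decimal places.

-1.7599

Midpoint: k1 = f(t_n, p_n); k2 = f(t_n + h/2, p_n + (h/2)·k1); p_{n+1} = p_n + h·k2.
t=0.000000, p=-1.800000:
  k1 = f(0.000000, -1.800000) = 0.340000
  k2 = f(0.050000, -1.783000) = 0.400911
  p ← -1.800000 + 0.1·0.400911 = -1.759909
p(0.1) ≈ -1.7599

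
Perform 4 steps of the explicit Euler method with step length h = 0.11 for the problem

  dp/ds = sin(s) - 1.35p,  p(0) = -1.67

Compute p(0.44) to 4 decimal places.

Euler: p_{n+1} = p_n + h·f(s_n, p_n).
s=0.000000, p=-1.670000: f=2.254500 → p ← -1.670000 + 0.11·2.254500 = -1.422005
s=0.110000, p=-1.422005: f=2.029485 → p ← -1.422005 + 0.11·2.029485 = -1.198762
s=0.220000, p=-1.198762: f=1.836558 → p ← -1.198762 + 0.11·1.836558 = -0.996740
s=0.330000, p=-0.996740: f=1.669642 → p ← -0.996740 + 0.11·1.669642 = -0.813080
p(0.44) ≈ -0.8131

-0.8131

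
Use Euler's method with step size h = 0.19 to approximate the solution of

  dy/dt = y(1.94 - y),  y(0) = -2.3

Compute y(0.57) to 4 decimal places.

-27.5183

Euler: y_{n+1} = y_n + h·f(t_n, y_n).
t=0.000000, y=-2.300000: f=-9.752000 → y ← -2.300000 + 0.19·(-9.752000) = -4.152880
t=0.190000, y=-4.152880: f=-25.302999 → y ← -4.152880 + 0.19·(-25.302999) = -8.960450
t=0.380000, y=-8.960450: f=-97.672935 → y ← -8.960450 + 0.19·(-97.672935) = -27.518308
y(0.57) ≈ -27.5183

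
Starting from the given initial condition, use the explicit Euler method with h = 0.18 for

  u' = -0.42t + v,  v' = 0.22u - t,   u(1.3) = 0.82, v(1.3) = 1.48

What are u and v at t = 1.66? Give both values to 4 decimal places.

1.1064, 1.0512

Euler on (u,v): u_{n+1} = u_n + h·u', v_{n+1} = v_n + h·v'.
1.300000: (0.820000, 1.480000); f=(0.934000, -1.119600) → (0.988120, 1.278472)
1.480000: (0.988120, 1.278472); f=(0.656872, -1.262614) → (1.106357, 1.051202)
(u(1.66), v(1.66)) ≈ (1.1064, 1.0512)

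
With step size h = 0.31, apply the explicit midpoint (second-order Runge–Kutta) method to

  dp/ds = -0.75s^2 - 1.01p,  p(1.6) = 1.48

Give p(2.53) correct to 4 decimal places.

Midpoint: k1 = f(s_n, p_n); k2 = f(s_n + h/2, p_n + (h/2)·k1); p_{n+1} = p_n + h·k2.
s=1.600000, p=1.480000:
  k1 = f(1.600000, 1.480000) = -3.414800
  k2 = f(1.755000, 0.950706) = -3.270232
  p ← 1.480000 + 0.31·(-3.270232) = 0.466228
s=1.910000, p=0.466228:
  k1 = f(1.910000, 0.466228) = -3.206965
  k2 = f(2.065000, -0.030852) = -3.167009
  p ← 0.466228 + 0.31·(-3.167009) = -0.515545
s=2.220000, p=-0.515545:
  k1 = f(2.220000, -0.515545) = -3.175600
  k2 = f(2.375000, -1.007763) = -3.212629
  p ← -0.515545 + 0.31·(-3.212629) = -1.511459
p(2.53) ≈ -1.5115

-1.5115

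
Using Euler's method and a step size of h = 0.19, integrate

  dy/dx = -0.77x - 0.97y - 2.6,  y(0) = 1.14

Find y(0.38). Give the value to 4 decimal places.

Euler: y_{n+1} = y_n + h·f(x_n, y_n).
x=0.000000, y=1.140000: f=-3.705800 → y ← 1.140000 + 0.19·(-3.705800) = 0.435898
x=0.190000, y=0.435898: f=-3.169121 → y ← 0.435898 + 0.19·(-3.169121) = -0.166235
y(0.38) ≈ -0.1662

-0.1662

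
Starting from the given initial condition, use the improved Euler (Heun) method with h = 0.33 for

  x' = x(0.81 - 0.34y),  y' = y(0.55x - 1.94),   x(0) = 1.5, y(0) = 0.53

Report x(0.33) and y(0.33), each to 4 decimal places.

Heun on (x,y): k1 = f(s_n, state_n); k2 = f(s_n + h, state_n + h·k1); state_{n+1} = state_n + (h/2)·(k1 + k2).
0.000000: (1.500000, 0.530000)
  k1 = (0.944700, -0.590950)
  predictor → (1.811751, 0.334987)
  k2 = (1.261168, -0.316072)
  → (1.863968, 0.380341)
(x(0.33), y(0.33)) ≈ (1.8640, 0.3803)

1.8640, 0.3803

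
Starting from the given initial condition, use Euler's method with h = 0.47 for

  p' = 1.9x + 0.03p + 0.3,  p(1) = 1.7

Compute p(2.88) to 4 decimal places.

Euler: p_{n+1} = p_n + h·f(x_n, p_n).
x=1.000000, p=1.700000: f=2.251000 → p ← 1.700000 + 0.47·2.251000 = 2.757970
x=1.470000, p=2.757970: f=3.175739 → p ← 2.757970 + 0.47·3.175739 = 4.250567
x=1.940000, p=4.250567: f=4.113517 → p ← 4.250567 + 0.47·4.113517 = 6.183920
x=2.410000, p=6.183920: f=5.064518 → p ← 6.183920 + 0.47·5.064518 = 8.564244
p(2.88) ≈ 8.5642

8.5642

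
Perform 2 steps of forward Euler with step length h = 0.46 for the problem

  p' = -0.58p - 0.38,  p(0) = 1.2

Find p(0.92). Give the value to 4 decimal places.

Euler: p_{n+1} = p_n + h·f(x_n, p_n).
x=0.000000, p=1.200000: f=-1.076000 → p ← 1.200000 + 0.46·(-1.076000) = 0.705040
x=0.460000, p=0.705040: f=-0.788923 → p ← 0.705040 + 0.46·(-0.788923) = 0.342135
p(0.92) ≈ 0.3421

0.3421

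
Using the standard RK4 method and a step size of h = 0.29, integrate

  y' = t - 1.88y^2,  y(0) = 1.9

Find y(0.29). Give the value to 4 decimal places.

0.9279

RK4: k1 = f(t_n, y_n); k2 = f(t_n + h/2, y_n + (h/2)·k1); k3 = f(t_n + h/2, y_n + (h/2)·k2); k4 = f(t_n + h, y_n + h·k3); y_{n+1} = y_n + (h/6)·(k1 + 2k2 + 2k3 + k4).
t=0.000000, y=1.900000:
  k1 = f(0.000000, 1.900000) = -6.786800
  k2 = f(0.145000, 0.915914) = -1.432129
  k3 = f(0.145000, 1.692341) = -5.239356
  k4 = f(0.290000, 0.380587) = 0.017689
  y ← 1.900000 + (0.29/6)·(k1 + 2k2 + 2k3 + k4) = 0.927916
y(0.29) ≈ 0.9279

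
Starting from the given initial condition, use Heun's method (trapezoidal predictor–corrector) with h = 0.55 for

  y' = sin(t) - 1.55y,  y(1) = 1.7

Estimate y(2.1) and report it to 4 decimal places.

Heun: k1 = f(t_n, y_n); k2 = f(t_n + h, y_n + h·k1); y_{n+1} = y_n + (h/2)·(k1 + k2).
t=1.000000, y=1.700000:
  k1 = f(1.000000, 1.700000) = -1.793529
  k2 = f(1.550000, 0.713559) = -0.106233
  y ← 1.700000 + (0.55/2)·(-1.793529 + (-0.106233)) = 1.177566
t=1.550000, y=1.177566:
  k1 = f(1.550000, 1.177566) = -0.825443
  k2 = f(2.100000, 0.723572) = -0.258327
  y ← 1.177566 + (0.55/2)·(-0.825443 + (-0.258327)) = 0.879529
y(2.1) ≈ 0.8795

0.8795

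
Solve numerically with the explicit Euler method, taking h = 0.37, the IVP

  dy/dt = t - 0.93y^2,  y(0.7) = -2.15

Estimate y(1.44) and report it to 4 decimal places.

-7.2567

Euler: y_{n+1} = y_n + h·f(t_n, y_n).
t=0.700000, y=-2.150000: f=-3.598925 → y ← -2.150000 + 0.37·(-3.598925) = -3.481602
t=1.070000, y=-3.481602: f=-10.203045 → y ← -3.481602 + 0.37·(-10.203045) = -7.256729
y(1.44) ≈ -7.2567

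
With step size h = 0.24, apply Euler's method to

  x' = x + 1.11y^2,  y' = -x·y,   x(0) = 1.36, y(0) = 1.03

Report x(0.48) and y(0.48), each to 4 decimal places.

2.5698, 0.3659

Euler on (x,y): x_{n+1} = x_n + h·x', y_{n+1} = y_n + h·y'.
0.000000: (1.360000, 1.030000); f=(2.537599, -1.400800) → (1.969024, 0.693808)
0.240000: (1.969024, 0.693808); f=(2.503344, -1.366124) → (2.569826, 0.365938)
(x(0.48), y(0.48)) ≈ (2.5698, 0.3659)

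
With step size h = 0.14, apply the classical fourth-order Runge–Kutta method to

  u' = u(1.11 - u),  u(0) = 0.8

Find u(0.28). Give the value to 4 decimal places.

RK4: k1 = f(t_n, u_n); k2 = f(t_n + h/2, u_n + (h/2)·k1); k3 = f(t_n + h/2, u_n + (h/2)·k2); k4 = f(t_n + h, u_n + h·k3); u_{n+1} = u_n + (h/6)·(k1 + 2k2 + 2k3 + k4).
t=0.000000, u=0.800000:
  k1 = f(0.000000, 0.800000) = 0.248000
  k2 = f(0.070000, 0.817360) = 0.239192
  k3 = f(0.070000, 0.816743) = 0.239515
  k4 = f(0.140000, 0.833532) = 0.230445
  u ← 0.800000 + (0.14/6)·(k1 + 2k2 + 2k3 + k4) = 0.833503
t=0.140000, u=0.833503:
  k1 = f(0.140000, 0.833503) = 0.230461
  k2 = f(0.210000, 0.849636) = 0.221215
  k3 = f(0.210000, 0.848988) = 0.221596
  k4 = f(0.280000, 0.864527) = 0.212218
  u ← 0.833503 + (0.14/6)·(k1 + 2k2 + 2k3 + k4) = 0.864497
u(0.28) ≈ 0.8645

0.8645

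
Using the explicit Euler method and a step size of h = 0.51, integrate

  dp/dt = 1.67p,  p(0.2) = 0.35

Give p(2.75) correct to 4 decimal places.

7.6194

Euler: p_{n+1} = p_n + h·f(t_n, p_n).
t=0.200000, p=0.350000: f=0.584500 → p ← 0.350000 + 0.51·0.584500 = 0.648095
t=0.710000, p=0.648095: f=1.082319 → p ← 0.648095 + 0.51·1.082319 = 1.200078
t=1.220000, p=1.200078: f=2.004129 → p ← 1.200078 + 0.51·2.004129 = 2.222184
t=1.730000, p=2.222184: f=3.711046 → p ← 2.222184 + 0.51·3.711046 = 4.114817
t=2.240000, p=4.114817: f=6.871745 → p ← 4.114817 + 0.51·6.871745 = 7.619407
p(2.75) ≈ 7.6194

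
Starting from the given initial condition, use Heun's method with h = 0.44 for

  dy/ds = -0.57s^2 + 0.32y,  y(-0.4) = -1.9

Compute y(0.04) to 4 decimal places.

-2.2094

Heun: k1 = f(s_n, y_n); k2 = f(s_n + h, y_n + h·k1); y_{n+1} = y_n + (h/2)·(k1 + k2).
s=-0.400000, y=-1.900000:
  k1 = f(-0.400000, -1.900000) = -0.699200
  k2 = f(0.040000, -2.207648) = -0.707359
  y ← -1.900000 + (0.44/2)·(-0.699200 + (-0.707359)) = -2.209443
y(0.04) ≈ -2.2094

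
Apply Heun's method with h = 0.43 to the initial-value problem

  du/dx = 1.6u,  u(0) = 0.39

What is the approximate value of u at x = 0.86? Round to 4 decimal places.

1.4447

Heun: k1 = f(x_n, u_n); k2 = f(x_n + h, u_n + h·k1); u_{n+1} = u_n + (h/2)·(k1 + k2).
x=0.000000, u=0.390000:
  k1 = f(0.000000, 0.390000) = 0.624000
  k2 = f(0.430000, 0.658320) = 1.053312
  u ← 0.390000 + (0.43/2)·(0.624000 + 1.053312) = 0.750622
x=0.430000, u=0.750622:
  k1 = f(0.430000, 0.750622) = 1.200995
  k2 = f(0.860000, 1.267050) = 2.027280
  u ← 0.750622 + (0.43/2)·(1.200995 + 2.027280) = 1.444701
u(0.86) ≈ 1.4447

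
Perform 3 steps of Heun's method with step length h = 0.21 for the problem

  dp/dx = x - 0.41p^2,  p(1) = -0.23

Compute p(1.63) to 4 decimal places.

0.5764

Heun: k1 = f(x_n, p_n); k2 = f(x_n + h, p_n + h·k1); p_{n+1} = p_n + (h/2)·(k1 + k2).
x=1.000000, p=-0.230000:
  k1 = f(1.000000, -0.230000) = 0.978311
  k2 = f(1.210000, -0.024555) = 1.209753
  p ← -0.230000 + (0.21/2)·(0.978311 + 1.209753) = -0.000253
x=1.210000, p=-0.000253:
  k1 = f(1.210000, -0.000253) = 1.210000
  k2 = f(1.420000, 0.253847) = 1.393580
  p ← -0.000253 + (0.21/2)·(1.210000 + 1.393580) = 0.273123
x=1.420000, p=0.273123:
  k1 = f(1.420000, 0.273123) = 1.389416
  k2 = f(1.630000, 0.564900) = 1.499164
  p ← 0.273123 + (0.21/2)·(1.389416 + 1.499164) = 0.576424
p(1.63) ≈ 0.5764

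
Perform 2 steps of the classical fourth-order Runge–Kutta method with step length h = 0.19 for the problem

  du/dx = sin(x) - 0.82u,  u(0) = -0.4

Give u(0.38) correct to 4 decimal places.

RK4: k1 = f(x_n, u_n); k2 = f(x_n + h/2, u_n + (h/2)·k1); k3 = f(x_n + h/2, u_n + (h/2)·k2); k4 = f(x_n + h, u_n + h·k3); u_{n+1} = u_n + (h/6)·(k1 + 2k2 + 2k3 + k4).
x=0.000000, u=-0.400000:
  k1 = f(0.000000, -0.400000) = 0.328000
  k2 = f(0.095000, -0.368840) = 0.397306
  k3 = f(0.095000, -0.362256) = 0.391907
  k4 = f(0.190000, -0.325538) = 0.455800
  u ← -0.400000 + (0.19/6)·(k1 + 2k2 + 2k3 + k4) = -0.325196
x=0.190000, u=-0.325196:
  k1 = f(0.190000, -0.325196) = 0.455520
  k2 = f(0.285000, -0.281922) = 0.512333
  k3 = f(0.285000, -0.276525) = 0.507908
  k4 = f(0.380000, -0.228694) = 0.558449
  u ← -0.325196 + (0.19/6)·(k1 + 2k2 + 2k3 + k4) = -0.228472
u(0.38) ≈ -0.2285

-0.2285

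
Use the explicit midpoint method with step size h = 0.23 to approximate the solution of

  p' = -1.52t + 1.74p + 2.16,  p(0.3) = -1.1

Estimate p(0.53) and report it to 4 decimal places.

Midpoint: k1 = f(t_n, p_n); k2 = f(t_n + h/2, p_n + (h/2)·k1); p_{n+1} = p_n + h·k2.
t=0.300000, p=-1.100000:
  k1 = f(0.300000, -1.100000) = -0.210000
  k2 = f(0.415000, -1.124150) = -0.426821
  p ← -1.100000 + 0.23·(-0.426821) = -1.198169
p(0.53) ≈ -1.1982

-1.1982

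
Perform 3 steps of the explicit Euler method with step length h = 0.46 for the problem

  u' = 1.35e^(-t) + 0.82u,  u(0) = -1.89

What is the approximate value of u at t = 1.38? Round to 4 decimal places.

-2.9717

Euler: u_{n+1} = u_n + h·f(t_n, u_n).
t=0.000000, u=-1.890000: f=-0.199800 → u ← -1.890000 + 0.46·(-0.199800) = -1.981908
t=0.460000, u=-1.981908: f=-0.772932 → u ← -1.981908 + 0.46·(-0.772932) = -2.337457
t=0.920000, u=-2.337457: f=-1.378714 → u ← -2.337457 + 0.46·(-1.378714) = -2.971665
u(1.38) ≈ -2.9717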